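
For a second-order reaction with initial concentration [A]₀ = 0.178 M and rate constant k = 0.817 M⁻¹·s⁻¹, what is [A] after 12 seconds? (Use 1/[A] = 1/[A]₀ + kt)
0.0648 M

1/[A] = 1/[A]₀ + k·t = 1/0.178 + (0.817)·(12) = 5.6180 + 9.8040 = 15.4220
[A] = 1/15.4220 = 0.0648 M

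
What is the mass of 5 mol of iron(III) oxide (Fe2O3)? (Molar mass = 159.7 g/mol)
Mass = 5 mol × 159.7 g/mol = 798.5 g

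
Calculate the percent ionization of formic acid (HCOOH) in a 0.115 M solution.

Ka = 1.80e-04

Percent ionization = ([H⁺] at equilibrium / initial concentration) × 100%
Percent ionization = 3.88%

Let x = [H⁺]. Ka = x²/(C - x) ⇒ x² + (1.80e-04)x - (1.80e-04)(0.115) = 0. x = 4.4606e-03. Percent = (4.4606e-03/0.115) × 100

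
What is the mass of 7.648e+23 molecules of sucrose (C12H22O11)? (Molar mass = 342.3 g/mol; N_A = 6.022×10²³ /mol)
Moles = 7.648e+23 ÷ 6.022×10²³ = 1.27001 mol
Mass = 1.27001 mol × 342.3 g/mol = 434.7 g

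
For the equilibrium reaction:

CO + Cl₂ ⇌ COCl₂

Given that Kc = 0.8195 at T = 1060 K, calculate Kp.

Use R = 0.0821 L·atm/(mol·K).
K_p = 0.0094

Δn = (moles gaseous products) − (moles gaseous reactants) = -1
T = 1060 K; RT = 0.0821 × 1060 = 87.026
Kp = Kc·(RT)^Δn = 0.8195 × (87.026)^-1 = 0.8195 × 0.0114908 = 0.0094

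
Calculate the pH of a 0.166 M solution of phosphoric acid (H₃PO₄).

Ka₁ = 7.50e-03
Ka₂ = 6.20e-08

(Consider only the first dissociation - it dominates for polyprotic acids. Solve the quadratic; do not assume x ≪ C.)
pH = 1.50

x² + Ka₁·x − Ka₁·C = 0 with Ka₁ = 7.50e-03, C = 0.166.
x = (−Ka₁ + √(Ka₁² + 4·Ka₁·C))/2 = 3.1733e-02 M, so pH = 1.50.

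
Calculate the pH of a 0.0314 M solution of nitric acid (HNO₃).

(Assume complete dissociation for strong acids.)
pH = 1.50

[H⁺] = 0.0314 M for strong acid. pH = -log[H⁺] = -log(0.0314)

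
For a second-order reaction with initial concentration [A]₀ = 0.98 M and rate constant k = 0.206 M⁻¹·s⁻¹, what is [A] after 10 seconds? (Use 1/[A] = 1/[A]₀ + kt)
0.3246 M

1/[A] = 1/[A]₀ + k·t = 1/0.98 + (0.206)·(10) = 1.0204 + 2.0600 = 3.0804
[A] = 1/3.0804 = 0.3246 M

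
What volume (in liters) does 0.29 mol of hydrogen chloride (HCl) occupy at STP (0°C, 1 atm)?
At STP, 1 mol of gas occupies 22.4 L
Volume = 0.29 mol × 22.4 L/mol = 6.50 L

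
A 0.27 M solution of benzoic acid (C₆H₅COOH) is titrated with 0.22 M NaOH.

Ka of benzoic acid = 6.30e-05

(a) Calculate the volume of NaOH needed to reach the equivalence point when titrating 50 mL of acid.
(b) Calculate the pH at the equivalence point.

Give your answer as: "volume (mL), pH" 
V = 61.4 mL, pH = 8.64

(a) At equivalence: moles acid = moles base.
moles acid = 0.27 × 0.05 = 0.0135 mol; V_NaOH = 0.0135/0.22 = 0.06136 L = 61.4 mL.
(b) At equivalence, all acid → conjugate base A⁻ at [A⁻] = 0.0135/0.1114 = 0.1212 M.
Kb = Kw/Ka = 1.0e-14/6.30e-05 = 1.587e-10; [OH⁻] = √(Kb·[A⁻]) = 4.387e-06; pOH = 5.36; pH = 14 − pOH = 8.64.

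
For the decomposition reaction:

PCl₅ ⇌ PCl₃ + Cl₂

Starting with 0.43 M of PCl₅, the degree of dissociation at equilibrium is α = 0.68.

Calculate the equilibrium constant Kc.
K_c = 0.6214

x = α·[A]₀ = 0.68 × 0.43 = 0.2924 M dissociated.
At eq: [PCl₅] = 0.43 − 0.2924 = 0.1376 M; [PCl₃] = [Cl₂] = x = 0.2924 M.
Kc = [PCl₃][Cl₂]/[PCl₅] = (0.2924)²/0.1376 = 0.6214.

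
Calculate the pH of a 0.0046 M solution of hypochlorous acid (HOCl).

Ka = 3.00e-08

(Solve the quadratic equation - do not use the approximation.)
pH = 4.93

x² + Ka×x - Ka×C = 0. Using quadratic formula: [H⁺] = 1.1732e-05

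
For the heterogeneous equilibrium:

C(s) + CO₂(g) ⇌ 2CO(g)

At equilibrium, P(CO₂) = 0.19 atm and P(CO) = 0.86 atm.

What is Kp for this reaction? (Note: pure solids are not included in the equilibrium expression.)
K_p = 3.893

Solid C is excluded.
Kp = P(CO)²/P(CO₂) = (0.86)²/0.19 = 0.7396/0.19 = 3.893.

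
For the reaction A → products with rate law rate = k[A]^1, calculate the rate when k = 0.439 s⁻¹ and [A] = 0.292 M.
0.1282 M/s

rate = k·[A]^1 = 0.439·(0.292)^1 = 0.439·0.292 = 0.1282 M/s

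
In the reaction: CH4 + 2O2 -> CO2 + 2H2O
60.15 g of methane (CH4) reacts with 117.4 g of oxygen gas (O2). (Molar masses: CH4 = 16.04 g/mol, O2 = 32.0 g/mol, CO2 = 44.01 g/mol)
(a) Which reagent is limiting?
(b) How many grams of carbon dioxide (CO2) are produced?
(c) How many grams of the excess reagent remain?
(a) O2, (b) 80.73 g, (c) 30.73 g

Moles of CH4 = 60.15 g ÷ 16.04 g/mol = 3.75 mol
Moles of O2 = 117.4 g ÷ 32.0 g/mol = 3.66875 mol
Moles ÷ coefficient: CH4: 3.75/1 = 3.75, O2: 3.66875/2 = 1.834
(a) O2 has the smaller value, so O2 is the limiting reagent.
(b) Moles of CO2 = 3.66875 mol O2 × (1/2) = 1.83438 mol; mass = 1.83438 mol × 44.01 g/mol = 80.73 g
(c) CH4 consumed = 3.66875 × (1/2) = 1.83438 mol; remaining = 3.75 − 1.83438 = 1.91562 mol; mass = 1.91562 mol × 16.04 g/mol = 30.73 g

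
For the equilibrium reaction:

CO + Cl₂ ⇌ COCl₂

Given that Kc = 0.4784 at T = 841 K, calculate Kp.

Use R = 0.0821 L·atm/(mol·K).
K_p = 0.0069

Δn = (moles gaseous products) − (moles gaseous reactants) = -1
T = 841 K; RT = 0.0821 × 841 = 69.0461
Kp = Kc·(RT)^Δn = 0.4784 × (69.0461)^-1 = 0.4784 × 0.0144831 = 0.0069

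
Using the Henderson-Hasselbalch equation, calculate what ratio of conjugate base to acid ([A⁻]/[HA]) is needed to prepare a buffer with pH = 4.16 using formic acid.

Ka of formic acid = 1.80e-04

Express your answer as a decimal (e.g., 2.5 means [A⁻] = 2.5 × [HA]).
[A⁻]/[HA] = 2.602

pKa = −log(1.80e-04) = 3.7447. pH = pKa + log([A⁻]/[HA]). 4.16 = 3.7447 + log(ratio). log(ratio) = 4.16 − 3.7447 = 0.4153. ratio = 10^(0.4153) = 2.602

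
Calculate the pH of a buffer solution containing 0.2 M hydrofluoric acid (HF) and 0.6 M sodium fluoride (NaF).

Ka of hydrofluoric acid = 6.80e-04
pH = 3.64

pKa = -log(6.80e-04) = 3.17. pH = pKa + log([A⁻]/[HA]) = 3.17 + log(0.6/0.2)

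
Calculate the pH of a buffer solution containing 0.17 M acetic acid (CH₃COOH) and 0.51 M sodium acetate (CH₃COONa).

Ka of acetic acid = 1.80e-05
pH = 5.22

pKa = -log(1.80e-05) = 4.74. pH = pKa + log([A⁻]/[HA]) = 4.74 + log(0.51/0.17)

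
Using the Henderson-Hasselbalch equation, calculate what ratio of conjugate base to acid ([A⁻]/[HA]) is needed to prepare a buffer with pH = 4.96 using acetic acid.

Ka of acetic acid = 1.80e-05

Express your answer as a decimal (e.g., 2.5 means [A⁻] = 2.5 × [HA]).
[A⁻]/[HA] = 1.642

pKa = −log(1.80e-05) = 4.7447. pH = pKa + log([A⁻]/[HA]). 4.96 = 4.7447 + log(ratio). log(ratio) = 4.96 − 4.7447 = 0.2153. ratio = 10^(0.2153) = 1.642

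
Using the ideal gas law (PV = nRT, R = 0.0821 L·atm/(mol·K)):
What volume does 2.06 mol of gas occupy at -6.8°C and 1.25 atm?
T = -6.8°C + 273.15 = 266.35 K
V = nRT/P = (2.06 × 0.0821 × 266.35) / 1.25
V = 36.04 L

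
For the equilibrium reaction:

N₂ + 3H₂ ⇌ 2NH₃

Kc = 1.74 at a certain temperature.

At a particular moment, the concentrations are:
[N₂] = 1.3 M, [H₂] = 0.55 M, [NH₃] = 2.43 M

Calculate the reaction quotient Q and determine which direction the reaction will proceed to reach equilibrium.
Q = 27.301, Q > K, reaction proceeds reverse (toward reactants)

Q = ([NH₃]^2) / ([N₂] × [H₂]^3)
  = ((2.43)^2) / ((1.3)·(0.55)^3) = 5.9049/0.21629 = 27.3
Since Q = 27.3 > Kc = 1.74, the reaction proceeds reverse (toward reactants) to reach equilibrium.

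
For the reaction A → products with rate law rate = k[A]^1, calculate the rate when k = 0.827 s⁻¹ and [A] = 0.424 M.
0.3506 M/s

rate = k·[A]^1 = 0.827·(0.424)^1 = 0.827·0.424 = 0.3506 M/s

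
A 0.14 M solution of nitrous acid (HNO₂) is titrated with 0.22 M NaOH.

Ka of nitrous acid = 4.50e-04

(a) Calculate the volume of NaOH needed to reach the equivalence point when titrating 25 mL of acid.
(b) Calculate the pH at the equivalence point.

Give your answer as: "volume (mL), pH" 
V = 15.9 mL, pH = 8.14

(a) At equivalence: moles acid = moles base.
moles acid = 0.14 × 0.025 = 0.0035 mol; V_NaOH = 0.0035/0.22 = 0.01591 L = 15.9 mL.
(b) At equivalence, all acid → conjugate base A⁻ at [A⁻] = 0.0035/0.04091 = 0.08556 M.
Kb = Kw/Ka = 1.0e-14/4.50e-04 = 2.222e-11; [OH⁻] = √(Kb·[A⁻]) = 1.379e-06; pOH = 5.86; pH = 14 − pOH = 8.14.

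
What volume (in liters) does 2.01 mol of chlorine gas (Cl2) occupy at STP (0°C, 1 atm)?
At STP, 1 mol of gas occupies 22.4 L
Volume = 2.01 mol × 22.4 L/mol = 45.02 L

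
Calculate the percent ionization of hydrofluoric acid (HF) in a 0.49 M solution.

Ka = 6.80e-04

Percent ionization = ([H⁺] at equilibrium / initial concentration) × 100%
Percent ionization = 3.66%

Let x = [H⁺]. Ka = x²/(C - x) ⇒ x² + (6.80e-04)x - (6.80e-04)(0.49) = 0. x = 1.7917e-02. Percent = (1.7917e-02/0.49) × 100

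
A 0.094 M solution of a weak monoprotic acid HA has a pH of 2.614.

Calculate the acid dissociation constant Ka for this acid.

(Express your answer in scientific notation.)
K_a = 6.46e-05

[H⁺] = 10^(−pH) = 10^(−2.614) = 2.432e-03 M. For HA ⇌ H⁺ + A⁻, Ka = x²/(C − x) = (2.432e-03)²/(0.094 − 2.432e-03) = 6.46e-05.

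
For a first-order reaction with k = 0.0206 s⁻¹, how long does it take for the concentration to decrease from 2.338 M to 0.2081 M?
117.43 s

From ln[A] = ln[A]₀ - k·t: t = ln([A]₀/[A])/k = ln(2.338/0.2081)/0.0206 = ln(11.2350)/0.0206 = 2.4190/0.0206 = 117.43 s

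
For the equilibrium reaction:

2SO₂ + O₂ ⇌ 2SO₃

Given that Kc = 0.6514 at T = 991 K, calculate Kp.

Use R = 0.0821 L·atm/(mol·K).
K_p = 0.0080

Δn = (moles gaseous products) − (moles gaseous reactants) = -1
T = 991 K; RT = 0.0821 × 991 = 81.3611
Kp = Kc·(RT)^Δn = 0.6514 × (81.3611)^-1 = 0.6514 × 0.0122909 = 0.0080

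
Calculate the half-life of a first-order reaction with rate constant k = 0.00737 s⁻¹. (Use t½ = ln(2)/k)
94.05 s

t½ = ln(2)/k = 0.6931/0.00737 = 94.05 s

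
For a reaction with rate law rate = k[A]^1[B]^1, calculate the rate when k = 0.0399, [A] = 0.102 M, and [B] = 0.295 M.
0.001201 M/s

rate = k·[A]^1·[B]^1 = 0.0399·(0.102)^1·(0.295)^1 = 0.0399·0.102·0.295 = 0.001201 M/s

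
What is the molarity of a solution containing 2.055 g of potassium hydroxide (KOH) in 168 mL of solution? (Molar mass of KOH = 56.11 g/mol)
Moles of KOH = 2.055 g ÷ 56.11 g/mol = 0.0366245 mol
Volume = 168 mL = 0.168 L
Molarity = 0.0366245 mol ÷ 0.168 L = 0.218 M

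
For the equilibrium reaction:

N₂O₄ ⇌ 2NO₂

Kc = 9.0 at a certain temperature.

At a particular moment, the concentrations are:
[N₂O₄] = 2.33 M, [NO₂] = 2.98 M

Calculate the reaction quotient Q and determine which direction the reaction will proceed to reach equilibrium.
Q = 3.811, Q < K, reaction proceeds forward (toward products)

Q = ([NO₂]^2) / ([N₂O₄])
  = ((2.98)^2) / ((2.33)) = 8.8804/2.33 = 3.811
Since Q = 3.811 < Kc = 9.0, the reaction proceeds forward (toward products) to reach equilibrium.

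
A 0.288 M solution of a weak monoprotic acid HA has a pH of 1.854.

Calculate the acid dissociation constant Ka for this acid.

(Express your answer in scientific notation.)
K_a = 7.15e-04

[H⁺] = 10^(−pH) = 10^(−1.854) = 1.400e-02 M. For HA ⇌ H⁺ + A⁻, Ka = x²/(C − x) = (1.400e-02)²/(0.288 − 1.400e-02) = 7.15e-04.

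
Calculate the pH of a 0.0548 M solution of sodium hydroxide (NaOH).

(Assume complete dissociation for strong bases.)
pH = 12.74

[OH⁻] = 0.0548 M for strong base. pOH = -log[OH⁻] = 1.26, pH = 14 - pOH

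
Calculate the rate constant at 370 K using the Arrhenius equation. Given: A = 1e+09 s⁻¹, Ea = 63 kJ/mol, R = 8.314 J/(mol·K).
1.28e+00 s⁻¹

k = A·exp(-Ea/(R·T)) = 1e+09·exp(-63000/(8.314·370)) = 1e+09·exp(-20.4799) = 1e+09·1.2755e-09 = 1.28e+00 s⁻¹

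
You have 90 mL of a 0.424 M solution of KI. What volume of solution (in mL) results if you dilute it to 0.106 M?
Using M₁V₁ = M₂V₂:
0.424 × 90 = 0.106 × V₂
V₂ = (0.424 × 90) / 0.106 = 360 mL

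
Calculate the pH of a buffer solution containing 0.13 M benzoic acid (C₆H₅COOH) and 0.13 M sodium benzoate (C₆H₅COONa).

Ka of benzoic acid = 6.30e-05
pH = 4.20

pKa = -log(6.30e-05) = 4.20. pH = pKa + log([A⁻]/[HA]) = 4.20 + log(0.13/0.13)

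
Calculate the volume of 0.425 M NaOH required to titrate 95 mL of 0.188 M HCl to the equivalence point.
V_{base} = 42.0 mL

At equivalence: moles acid = moles base.
moles HCl = 0.188 M × 0.095 L = 0.01786 mol
V_NaOH = 0.01786 mol ÷ 0.425 M = 0.04202 L = 42.0 mL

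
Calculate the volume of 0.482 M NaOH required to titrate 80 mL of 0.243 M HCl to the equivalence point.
V_{base} = 40.3 mL

At equivalence: moles acid = moles base.
moles HCl = 0.243 M × 0.08 L = 0.01944 mol
V_NaOH = 0.01944 mol ÷ 0.482 M = 0.04033 L = 40.3 mL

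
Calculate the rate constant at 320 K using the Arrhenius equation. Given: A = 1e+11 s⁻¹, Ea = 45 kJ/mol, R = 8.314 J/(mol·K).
4.51e+03 s⁻¹

k = A·exp(-Ea/(R·T)) = 1e+11·exp(-45000/(8.314·320)) = 1e+11·exp(-16.9142) = 1e+11·4.5106e-08 = 4.51e+03 s⁻¹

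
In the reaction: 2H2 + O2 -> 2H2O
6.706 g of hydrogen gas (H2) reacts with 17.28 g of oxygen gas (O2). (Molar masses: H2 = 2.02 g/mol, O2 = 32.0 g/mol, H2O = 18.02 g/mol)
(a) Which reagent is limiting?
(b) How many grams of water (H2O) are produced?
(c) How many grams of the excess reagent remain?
(a) O2, (b) 19.46 g, (c) 4.524 g

Moles of H2 = 6.706 g ÷ 2.02 g/mol = 3.3198 mol
Moles of O2 = 17.28 g ÷ 32.0 g/mol = 0.54 mol
Moles ÷ coefficient: H2: 3.3198/2 = 1.66, O2: 0.54/1 = 0.54
(a) O2 has the smaller value, so O2 is the limiting reagent.
(b) Moles of H2O = 0.54 mol O2 × (2/1) = 1.08 mol; mass = 1.08 mol × 18.02 g/mol = 19.46 g
(c) H2 consumed = 0.54 × (2/1) = 1.08 mol; remaining = 3.3198 − 1.08 = 2.2398 mol; mass = 2.2398 mol × 2.02 g/mol = 4.524 g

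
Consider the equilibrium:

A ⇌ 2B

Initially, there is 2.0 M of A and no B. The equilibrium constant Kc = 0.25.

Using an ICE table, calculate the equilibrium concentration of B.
[B] = 0.647 M

ICE: [A] = 2.0 − x, [B] = 2x.
Kc = (2x)²/(2.0 − x) = 0.25 ⇒ 4x² + 0.25x − 0.5 = 0.
x = (−0.25 + √(0.25² + 4·4·0.5))/(2·4) = (−0.25 + √8.0625)/8 = 0.32368.
[B] = 2x = 0.647 M.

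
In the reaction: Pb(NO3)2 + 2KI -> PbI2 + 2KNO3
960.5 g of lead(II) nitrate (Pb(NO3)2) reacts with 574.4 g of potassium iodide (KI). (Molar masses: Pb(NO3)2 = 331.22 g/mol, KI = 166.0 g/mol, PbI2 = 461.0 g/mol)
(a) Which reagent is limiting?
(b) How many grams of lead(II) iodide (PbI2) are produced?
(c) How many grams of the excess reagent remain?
(a) KI, (b) 797.6 g, (c) 387.4 g

Moles of Pb(NO3)2 = 960.5 g ÷ 331.22 g/mol = 2.89989 mol
Moles of KI = 574.4 g ÷ 166.0 g/mol = 3.46024 mol
Moles ÷ coefficient: Pb(NO3)2: 2.89989/1 = 2.9, KI: 3.46024/2 = 1.73
(a) KI has the smaller value, so KI is the limiting reagent.
(b) Moles of PbI2 = 3.46024 mol KI × (1/2) = 1.73012 mol; mass = 1.73012 mol × 461.0 g/mol = 797.6 g
(c) Pb(NO3)2 consumed = 3.46024 × (1/2) = 1.73012 mol; remaining = 2.89989 − 1.73012 = 1.16976 mol; mass = 1.16976 mol × 331.22 g/mol = 387.4 g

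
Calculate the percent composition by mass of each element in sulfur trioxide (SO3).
S: 40.05%, O: 59.95%

Molar mass of SO3 = 80.07 g/mol
% S = (1 × 32.07) / 80.07 × 100% = 32.07 / 80.07 × 100% = 40.05%
% O = (3 × 16.0) / 80.07 × 100% = 48 / 80.07 × 100% = 59.95%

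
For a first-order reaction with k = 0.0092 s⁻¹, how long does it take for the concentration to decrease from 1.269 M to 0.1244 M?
252.44 s

From ln[A] = ln[A]₀ - k·t: t = ln([A]₀/[A])/k = ln(1.269/0.1244)/0.0092 = ln(10.2010)/0.0092 = 2.3225/0.0092 = 252.44 s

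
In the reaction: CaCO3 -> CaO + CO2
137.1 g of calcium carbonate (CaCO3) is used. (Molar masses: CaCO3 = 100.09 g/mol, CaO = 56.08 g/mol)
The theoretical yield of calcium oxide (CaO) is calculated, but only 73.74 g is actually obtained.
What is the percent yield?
Moles of CaCO3 = 137.1 g ÷ 100.09 g/mol = 1.36977 mol
Mole ratio: 1 mol CaO / 1 mol CaCO3
Moles of CaO = 1.36977 × (1/1) = 1.36977 mol
Theoretical yield = 1.36977 mol × 56.08 g/mol = 76.817 g
Actual yield = 73.74 g
Percent yield = (73.74 / 76.817) × 100% = 96.0%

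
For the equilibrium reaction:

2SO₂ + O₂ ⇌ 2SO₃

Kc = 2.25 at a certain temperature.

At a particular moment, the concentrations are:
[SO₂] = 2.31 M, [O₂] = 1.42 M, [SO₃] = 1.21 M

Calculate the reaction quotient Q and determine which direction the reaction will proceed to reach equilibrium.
Q = 0.193, Q < K, reaction proceeds forward (toward products)

Q = ([SO₃]^2) / ([SO₂]^2 × [O₂])
  = ((1.21)^2) / ((2.31)^2·(1.42)) = 1.4641/7.5773 = 0.1932
Since Q = 0.1932 < Kc = 2.25, the reaction proceeds forward (toward products) to reach equilibrium.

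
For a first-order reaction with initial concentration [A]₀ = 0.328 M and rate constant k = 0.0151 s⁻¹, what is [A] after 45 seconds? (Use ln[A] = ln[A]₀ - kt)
0.1663 M

ln[A] = ln[A]₀ - k·t = ln(0.328) - (0.0151)·(45) = -1.1147 - 0.6795 = -1.7942
[A] = e^(-1.7942) = 0.1663 M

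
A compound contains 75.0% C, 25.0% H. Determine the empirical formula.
Moles of C = 75.0 g / 12.01 g/mol = 6.245 mol
Moles of H = 25.0 g / 1.008 g/mol = 24.802 mol

Smallest moles = 6.245
Divide all by smallest:
C: 6.245 / 6.245 = 1.00
H: 24.802 / 6.245 = 3.97

Empirical formula: CH4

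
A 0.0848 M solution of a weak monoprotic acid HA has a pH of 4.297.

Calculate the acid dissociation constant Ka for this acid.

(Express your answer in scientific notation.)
K_a = 3.01e-08

[H⁺] = 10^(−pH) = 10^(−4.297) = 5.047e-05 M. For HA ⇌ H⁺ + A⁻, Ka = x²/(C − x) = (5.047e-05)²/(0.0848 − 5.047e-05) = 3.01e-08.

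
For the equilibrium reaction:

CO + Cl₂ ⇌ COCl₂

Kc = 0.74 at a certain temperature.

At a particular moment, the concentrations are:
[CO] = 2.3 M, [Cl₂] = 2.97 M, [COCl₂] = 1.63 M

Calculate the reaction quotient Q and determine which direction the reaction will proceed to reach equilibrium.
Q = 0.239, Q < K, reaction proceeds forward (toward products)

Q = ([COCl₂]) / ([CO] × [Cl₂])
  = ((1.63)) / ((2.3)·(2.97)) = 1.63/6.831 = 0.2386
Since Q = 0.2386 < Kc = 0.74, the reaction proceeds forward (toward products) to reach equilibrium.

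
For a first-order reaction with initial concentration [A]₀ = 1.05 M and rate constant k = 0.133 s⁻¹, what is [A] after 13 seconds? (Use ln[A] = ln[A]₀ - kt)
0.1863 M

ln[A] = ln[A]₀ - k·t = ln(1.05) - (0.133)·(13) = 0.0488 - 1.7290 = -1.6802
[A] = e^(-1.6802) = 0.1863 M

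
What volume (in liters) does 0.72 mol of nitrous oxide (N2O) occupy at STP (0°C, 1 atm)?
At STP, 1 mol of gas occupies 22.4 L
Volume = 0.72 mol × 22.4 L/mol = 16.13 L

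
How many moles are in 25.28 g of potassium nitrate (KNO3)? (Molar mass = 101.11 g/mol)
Moles = 25.28 g ÷ 101.11 g/mol = 0.25 mol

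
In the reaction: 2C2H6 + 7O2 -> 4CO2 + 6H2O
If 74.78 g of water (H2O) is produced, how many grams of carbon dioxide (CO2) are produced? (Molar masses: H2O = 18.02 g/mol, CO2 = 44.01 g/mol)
Moles of H2O = 74.78 g ÷ 18.02 g/mol = 4.14983 mol
Mole ratio: 4 mol CO2 / 6 mol H2O
Moles of CO2 = 4.14983 × (4/6) = 2.76656 mol
Mass of CO2 = 2.76656 mol × 44.01 g/mol = 121.8 g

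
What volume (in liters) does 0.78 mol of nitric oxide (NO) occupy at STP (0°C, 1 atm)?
At STP, 1 mol of gas occupies 22.4 L
Volume = 0.78 mol × 22.4 L/mol = 17.47 L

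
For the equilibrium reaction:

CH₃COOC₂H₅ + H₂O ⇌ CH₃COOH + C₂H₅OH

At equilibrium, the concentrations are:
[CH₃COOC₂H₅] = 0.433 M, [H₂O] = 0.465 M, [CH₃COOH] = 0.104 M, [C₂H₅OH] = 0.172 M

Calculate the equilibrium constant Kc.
K_c = 0.0888

Kc = ([CH₃COOH] × [C₂H₅OH]) / ([CH₃COOC₂H₅] × [H₂O])
   = ((0.104)·(0.172)) / ((0.433)·(0.465))
   = 0.017888 / 0.20134 = 0.0888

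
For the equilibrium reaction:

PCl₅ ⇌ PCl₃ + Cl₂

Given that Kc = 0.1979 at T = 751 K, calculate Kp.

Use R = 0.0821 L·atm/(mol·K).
K_p = 12.2019

Δn = (moles gaseous products) − (moles gaseous reactants) = 1
T = 751 K; RT = 0.0821 × 751 = 61.6571
Kp = Kc·(RT)^Δn = 0.1979 × (61.6571)^1 = 0.1979 × 61.6571 = 12.2019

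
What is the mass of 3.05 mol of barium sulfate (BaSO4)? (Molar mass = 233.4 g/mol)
Mass = 3.05 mol × 233.4 g/mol = 711.9 g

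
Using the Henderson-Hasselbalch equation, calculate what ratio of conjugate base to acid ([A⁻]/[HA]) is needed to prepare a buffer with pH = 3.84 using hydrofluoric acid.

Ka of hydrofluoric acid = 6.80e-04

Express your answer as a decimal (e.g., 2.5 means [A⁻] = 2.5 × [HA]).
[A⁻]/[HA] = 4.704

pKa = −log(6.80e-04) = 3.1675. pH = pKa + log([A⁻]/[HA]). 3.84 = 3.1675 + log(ratio). log(ratio) = 3.84 − 3.1675 = 0.6725. ratio = 10^(0.6725) = 4.704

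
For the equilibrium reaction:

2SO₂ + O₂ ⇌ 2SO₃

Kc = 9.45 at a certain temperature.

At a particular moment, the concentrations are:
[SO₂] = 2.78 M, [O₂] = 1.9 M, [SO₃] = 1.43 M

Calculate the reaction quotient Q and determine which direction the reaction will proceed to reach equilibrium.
Q = 0.139, Q < K, reaction proceeds forward (toward products)

Q = ([SO₃]^2) / ([SO₂]^2 × [O₂])
  = ((1.43)^2) / ((2.78)^2·(1.9)) = 2.0449/14.684 = 0.1393
Since Q = 0.1393 < Kc = 9.45, the reaction proceeds forward (toward products) to reach equilibrium.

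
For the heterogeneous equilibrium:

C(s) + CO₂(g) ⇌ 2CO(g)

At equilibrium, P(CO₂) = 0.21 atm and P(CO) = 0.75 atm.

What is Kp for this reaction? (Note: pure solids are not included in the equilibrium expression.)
K_p = 2.679

Solid C is excluded.
Kp = P(CO)²/P(CO₂) = (0.75)²/0.21 = 0.5625/0.21 = 2.679.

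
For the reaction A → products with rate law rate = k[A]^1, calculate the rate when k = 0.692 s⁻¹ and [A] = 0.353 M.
0.2443 M/s

rate = k·[A]^1 = 0.692·(0.353)^1 = 0.692·0.353 = 0.2443 M/s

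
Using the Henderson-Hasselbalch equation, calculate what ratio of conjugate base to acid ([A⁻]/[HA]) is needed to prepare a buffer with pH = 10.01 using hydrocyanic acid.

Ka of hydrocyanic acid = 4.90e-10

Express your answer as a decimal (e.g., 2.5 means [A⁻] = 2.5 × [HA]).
[A⁻]/[HA] = 5.014

pKa = −log(4.90e-10) = 9.3098. pH = pKa + log([A⁻]/[HA]). 10.01 = 9.3098 + log(ratio). log(ratio) = 10.01 − 9.3098 = 0.7002. ratio = 10^(0.7002) = 5.014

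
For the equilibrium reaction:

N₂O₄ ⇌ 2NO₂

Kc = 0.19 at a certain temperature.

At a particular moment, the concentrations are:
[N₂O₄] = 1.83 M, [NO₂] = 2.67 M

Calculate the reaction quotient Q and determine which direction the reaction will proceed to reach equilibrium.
Q = 3.896, Q > K, reaction proceeds reverse (toward reactants)

Q = ([NO₂]^2) / ([N₂O₄])
  = ((2.67)^2) / ((1.83)) = 7.1289/1.83 = 3.896
Since Q = 3.896 > Kc = 0.19, the reaction proceeds reverse (toward reactants) to reach equilibrium.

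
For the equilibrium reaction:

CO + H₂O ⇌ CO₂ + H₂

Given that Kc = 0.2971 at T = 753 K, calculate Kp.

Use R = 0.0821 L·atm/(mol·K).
K_p = 0.2971

Δn = (moles gaseous products) − (moles gaseous reactants) = 0
T = 753 K; RT = 0.0821 × 753 = 61.8213
Kp = Kc·(RT)^Δn = 0.2971 × (61.8213)^0 = 0.2971 × 1 = 0.2971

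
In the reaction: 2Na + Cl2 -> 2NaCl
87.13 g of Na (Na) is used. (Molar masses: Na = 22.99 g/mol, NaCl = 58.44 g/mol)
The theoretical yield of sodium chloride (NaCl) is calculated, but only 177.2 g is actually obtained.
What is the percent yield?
Moles of Na = 87.13 g ÷ 22.99 g/mol = 3.78991 mol
Mole ratio: 2 mol NaCl / 2 mol Na
Moles of NaCl = 3.78991 × (2/2) = 3.78991 mol
Theoretical yield = 3.78991 mol × 58.44 g/mol = 221.48 g
Actual yield = 177.2 g
Percent yield = (177.2 / 221.48) × 100% = 80.0%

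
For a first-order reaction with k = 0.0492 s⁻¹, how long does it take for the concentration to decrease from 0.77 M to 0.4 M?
13.31 s

From ln[A] = ln[A]₀ - k·t: t = ln([A]₀/[A])/k = ln(0.77/0.4)/0.0492 = ln(1.9250)/0.0492 = 0.6549/0.0492 = 13.31 s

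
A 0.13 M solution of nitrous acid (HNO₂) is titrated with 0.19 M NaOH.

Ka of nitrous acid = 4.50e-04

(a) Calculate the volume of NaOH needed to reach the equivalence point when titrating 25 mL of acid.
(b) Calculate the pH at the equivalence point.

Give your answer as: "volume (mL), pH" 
V = 17.1 mL, pH = 8.12

(a) At equivalence: moles acid = moles base.
moles acid = 0.13 × 0.025 = 0.00325 mol; V_NaOH = 0.00325/0.19 = 0.01711 L = 17.1 mL.
(b) At equivalence, all acid → conjugate base A⁻ at [A⁻] = 0.00325/0.04211 = 0.07719 M.
Kb = Kw/Ka = 1.0e-14/4.50e-04 = 2.222e-11; [OH⁻] = √(Kb·[A⁻]) = 1.310e-06; pOH = 5.88; pH = 14 − pOH = 8.12.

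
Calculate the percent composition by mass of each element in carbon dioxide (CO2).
C: 27.29%, O: 72.71%

Molar mass of CO2 = 44.01 g/mol
% C = (1 × 12.01) / 44.01 × 100% = 12.01 / 44.01 × 100% = 27.29%
% O = (2 × 16.0) / 44.01 × 100% = 32 / 44.01 × 100% = 72.71%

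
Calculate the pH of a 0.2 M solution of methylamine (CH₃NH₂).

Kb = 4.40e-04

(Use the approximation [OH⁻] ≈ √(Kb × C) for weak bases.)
pH = 11.97

[OH⁻] = √(Kb × C) = √(4.40e-04 × 0.2) = 9.3808e-03. pOH = 2.03, pH = 14 - pOH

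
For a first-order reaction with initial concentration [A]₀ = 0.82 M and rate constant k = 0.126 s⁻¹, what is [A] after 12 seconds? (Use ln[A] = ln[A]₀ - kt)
0.1808 M

ln[A] = ln[A]₀ - k·t = ln(0.82) - (0.126)·(12) = -0.1985 - 1.5120 = -1.7105
[A] = e^(-1.7105) = 0.1808 M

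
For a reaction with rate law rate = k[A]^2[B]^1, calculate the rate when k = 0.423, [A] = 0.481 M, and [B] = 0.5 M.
0.04893 M/s

rate = k·[A]^2·[B]^1 = 0.423·(0.481)^2·(0.5)^1 = 0.423·0.231361·0.5 = 0.04893 M/s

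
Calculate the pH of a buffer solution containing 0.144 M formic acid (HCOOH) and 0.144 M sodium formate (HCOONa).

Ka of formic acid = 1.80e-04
pH = 3.74

pKa = -log(1.80e-04) = 3.74. pH = pKa + log([A⁻]/[HA]) = 3.74 + log(0.144/0.144)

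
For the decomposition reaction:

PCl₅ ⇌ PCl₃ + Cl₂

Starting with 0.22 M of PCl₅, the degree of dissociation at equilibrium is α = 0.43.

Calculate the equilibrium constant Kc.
K_c = 0.0714

x = α·[A]₀ = 0.43 × 0.22 = 0.0946 M dissociated.
At eq: [PCl₅] = 0.22 − 0.0946 = 0.1254 M; [PCl₃] = [Cl₂] = x = 0.0946 M.
Kc = [PCl₃][Cl₂]/[PCl₅] = (0.0946)²/0.1254 = 0.07136.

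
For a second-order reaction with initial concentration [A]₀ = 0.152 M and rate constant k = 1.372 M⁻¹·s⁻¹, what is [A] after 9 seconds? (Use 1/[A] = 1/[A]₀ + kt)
0.0528 M

1/[A] = 1/[A]₀ + k·t = 1/0.152 + (1.372)·(9) = 6.5789 + 12.3480 = 18.9269
[A] = 1/18.9269 = 0.0528 M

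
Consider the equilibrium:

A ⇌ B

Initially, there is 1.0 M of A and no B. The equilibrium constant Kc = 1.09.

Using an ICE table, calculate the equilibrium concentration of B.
[B] = 0.522 M

ICE: [A] = 1.0 − x, [B] = x.
Kc = x/(1.0 − x) = 1.09 ⇒ x = 1.09·1.0/(1 + 1.09) = 1.09/2.09 = 0.5215.
[B] = x = 0.522 M.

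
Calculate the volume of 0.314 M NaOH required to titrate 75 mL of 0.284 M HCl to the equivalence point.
V_{base} = 67.8 mL

At equivalence: moles acid = moles base.
moles HCl = 0.284 M × 0.075 L = 0.0213 mol
V_NaOH = 0.0213 mol ÷ 0.314 M = 0.06783 L = 67.8 mL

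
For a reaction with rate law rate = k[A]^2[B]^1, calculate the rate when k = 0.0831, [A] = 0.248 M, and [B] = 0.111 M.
0.0005673 M/s

rate = k·[A]^2·[B]^1 = 0.0831·(0.248)^2·(0.111)^1 = 0.0831·0.061504·0.111 = 0.0005673 M/s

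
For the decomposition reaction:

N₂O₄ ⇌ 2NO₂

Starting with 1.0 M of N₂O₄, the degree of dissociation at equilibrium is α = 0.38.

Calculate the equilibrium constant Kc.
K_c = 0.9316

x = α·[A]₀ = 0.38 × 1.0 = 0.38 M dissociated.
At eq: [N₂O₄] = 1.0 − 0.38 = 0.62 M; [NO₂] = 2x = 0.76 M.
Kc = [NO₂]²/[N₂O₄] = (0.76)²/0.62 = 0.9316.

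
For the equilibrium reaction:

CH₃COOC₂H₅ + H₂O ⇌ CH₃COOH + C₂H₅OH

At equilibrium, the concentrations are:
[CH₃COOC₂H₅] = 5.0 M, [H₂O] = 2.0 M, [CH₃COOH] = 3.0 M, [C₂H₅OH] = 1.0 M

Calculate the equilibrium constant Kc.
K_c = 0.3000

Kc = ([CH₃COOH] × [C₂H₅OH]) / ([CH₃COOC₂H₅] × [H₂O])
   = ((3.0)·(1.0)) / ((5.0)·(2.0))
   = 3 / 10 = 0.3000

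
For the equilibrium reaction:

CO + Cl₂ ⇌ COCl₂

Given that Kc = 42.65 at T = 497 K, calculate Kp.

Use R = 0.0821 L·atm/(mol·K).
K_p = 1.0452

Δn = (moles gaseous products) − (moles gaseous reactants) = -1
T = 497 K; RT = 0.0821 × 497 = 40.8037
Kp = Kc·(RT)^Δn = 42.65 × (40.8037)^-1 = 42.65 × 0.0245076 = 1.0452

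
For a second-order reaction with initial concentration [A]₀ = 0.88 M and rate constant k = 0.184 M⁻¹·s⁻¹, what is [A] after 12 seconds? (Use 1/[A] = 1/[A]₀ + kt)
0.2990 M

1/[A] = 1/[A]₀ + k·t = 1/0.88 + (0.184)·(12) = 1.1364 + 2.2080 = 3.3444
[A] = 1/3.3444 = 0.2990 M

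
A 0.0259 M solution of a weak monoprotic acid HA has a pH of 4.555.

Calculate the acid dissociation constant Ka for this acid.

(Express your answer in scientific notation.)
K_a = 3.00e-08

[H⁺] = 10^(−pH) = 10^(−4.555) = 2.786e-05 M. For HA ⇌ H⁺ + A⁻, Ka = x²/(C − x) = (2.786e-05)²/(0.0259 − 2.786e-05) = 3.00e-08.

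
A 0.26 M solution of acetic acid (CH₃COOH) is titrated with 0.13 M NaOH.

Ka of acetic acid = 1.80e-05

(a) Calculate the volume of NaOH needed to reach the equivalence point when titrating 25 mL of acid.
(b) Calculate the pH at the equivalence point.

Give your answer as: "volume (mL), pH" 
V = 50.0 mL, pH = 8.84

(a) At equivalence: moles acid = moles base.
moles acid = 0.26 × 0.025 = 0.0065 mol; V_NaOH = 0.0065/0.13 = 0.05 L = 50.0 mL.
(b) At equivalence, all acid → conjugate base A⁻ at [A⁻] = 0.0065/0.075 = 0.08667 M.
Kb = Kw/Ka = 1.0e-14/1.80e-05 = 5.556e-10; [OH⁻] = √(Kb·[A⁻]) = 6.939e-06; pOH = 5.16; pH = 14 − pOH = 8.84.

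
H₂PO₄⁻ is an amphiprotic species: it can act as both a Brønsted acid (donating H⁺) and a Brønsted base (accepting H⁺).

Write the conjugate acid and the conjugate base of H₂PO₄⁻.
Conjugate acid: H₃PO₄, Conjugate base: HPO₄²⁻

As an acid: H₂PO₄⁻ → H⁺ + HPO₄²⁻, so the conjugate base is HPO₄²⁻.
As a base: H₂PO₄⁻ + H⁺ → H₃PO₄, so the conjugate acid is H₃PO₄.

Conjugate acid-base pairs differ by one H⁺. Ka × Kb = Kw for a conjugate pair.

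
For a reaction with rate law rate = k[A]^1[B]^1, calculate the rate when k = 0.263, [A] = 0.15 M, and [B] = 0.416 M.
0.01641 M/s

rate = k·[A]^1·[B]^1 = 0.263·(0.15)^1·(0.416)^1 = 0.263·0.15·0.416 = 0.01641 M/s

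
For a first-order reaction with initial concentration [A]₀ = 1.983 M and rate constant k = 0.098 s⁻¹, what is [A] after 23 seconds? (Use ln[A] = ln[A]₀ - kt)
0.2082 M

ln[A] = ln[A]₀ - k·t = ln(1.983) - (0.098)·(23) = 0.6846 - 2.2540 = -1.5694
[A] = e^(-1.5694) = 0.2082 M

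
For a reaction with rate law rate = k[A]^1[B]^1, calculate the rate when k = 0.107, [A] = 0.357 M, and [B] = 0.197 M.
0.007525 M/s

rate = k·[A]^1·[B]^1 = 0.107·(0.357)^1·(0.197)^1 = 0.107·0.357·0.197 = 0.007525 M/s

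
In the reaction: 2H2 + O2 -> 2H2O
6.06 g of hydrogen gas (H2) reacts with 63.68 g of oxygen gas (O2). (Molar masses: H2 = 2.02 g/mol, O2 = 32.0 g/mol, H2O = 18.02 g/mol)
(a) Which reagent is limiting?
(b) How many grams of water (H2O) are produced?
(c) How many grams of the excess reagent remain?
(a) H2, (b) 54.06 g, (c) 15.68 g

Moles of H2 = 6.06 g ÷ 2.02 g/mol = 3 mol
Moles of O2 = 63.68 g ÷ 32.0 g/mol = 1.99 mol
Moles ÷ coefficient: H2: 3/2 = 1.5, O2: 1.99/1 = 1.99
(a) H2 has the smaller value, so H2 is the limiting reagent.
(b) Moles of H2O = 3 mol H2 × (2/2) = 3 mol; mass = 3 mol × 18.02 g/mol = 54.06 g
(c) O2 consumed = 3 × (1/2) = 1.5 mol; remaining = 1.99 − 1.5 = 0.49 mol; mass = 0.49 mol × 32.0 g/mol = 15.68 g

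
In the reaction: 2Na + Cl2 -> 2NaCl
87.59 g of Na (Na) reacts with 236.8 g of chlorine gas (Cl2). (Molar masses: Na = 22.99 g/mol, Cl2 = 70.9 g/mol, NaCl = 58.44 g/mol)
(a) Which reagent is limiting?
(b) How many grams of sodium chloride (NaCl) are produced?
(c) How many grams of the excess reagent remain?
(a) Na, (b) 222.7 g, (c) 101.7 g

Moles of Na = 87.59 g ÷ 22.99 g/mol = 3.80992 mol
Moles of Cl2 = 236.8 g ÷ 70.9 g/mol = 3.33992 mol
Moles ÷ coefficient: Na: 3.80992/2 = 1.905, Cl2: 3.33992/1 = 3.34
(a) Na has the smaller value, so Na is the limiting reagent.
(b) Moles of NaCl = 3.80992 mol Na × (2/2) = 3.80992 mol; mass = 3.80992 mol × 58.44 g/mol = 222.7 g
(c) Cl2 consumed = 3.80992 × (1/2) = 1.90496 mol; remaining = 3.33992 − 1.90496 = 1.43496 mol; mass = 1.43496 mol × 70.9 g/mol = 101.7 g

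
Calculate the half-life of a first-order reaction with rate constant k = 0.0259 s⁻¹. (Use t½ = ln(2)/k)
26.76 s

t½ = ln(2)/k = 0.6931/0.0259 = 26.76 s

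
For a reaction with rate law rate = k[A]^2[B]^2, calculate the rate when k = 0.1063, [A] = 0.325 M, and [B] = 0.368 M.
0.001521 M/s

rate = k·[A]^2·[B]^2 = 0.1063·(0.325)^2·(0.368)^2 = 0.1063·0.105625·0.135424 = 0.001521 M/s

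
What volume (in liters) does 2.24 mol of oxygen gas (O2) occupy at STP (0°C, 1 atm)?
At STP, 1 mol of gas occupies 22.4 L
Volume = 2.24 mol × 22.4 L/mol = 50.18 L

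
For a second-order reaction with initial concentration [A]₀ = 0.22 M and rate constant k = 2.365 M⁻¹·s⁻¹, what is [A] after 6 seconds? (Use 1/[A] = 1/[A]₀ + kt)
0.0534 M

1/[A] = 1/[A]₀ + k·t = 1/0.22 + (2.365)·(6) = 4.5455 + 14.1900 = 18.7355
[A] = 1/18.7355 = 0.0534 M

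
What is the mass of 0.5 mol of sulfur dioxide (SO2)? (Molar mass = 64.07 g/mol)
Mass = 0.5 mol × 64.07 g/mol = 32.03 g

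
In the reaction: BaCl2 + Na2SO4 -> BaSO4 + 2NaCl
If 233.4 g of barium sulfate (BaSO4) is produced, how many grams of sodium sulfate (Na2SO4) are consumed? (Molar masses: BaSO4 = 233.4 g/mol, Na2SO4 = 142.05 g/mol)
Moles of BaSO4 = 233.4 g ÷ 233.4 g/mol = 1 mol
Mole ratio: 1 mol Na2SO4 / 1 mol BaSO4
Moles of Na2SO4 = 1 × (1/1) = 1 mol
Mass of Na2SO4 = 1 mol × 142.05 g/mol = 142.1 g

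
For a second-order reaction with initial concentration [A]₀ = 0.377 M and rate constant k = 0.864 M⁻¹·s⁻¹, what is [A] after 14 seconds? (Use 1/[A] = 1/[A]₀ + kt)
0.0678 M

1/[A] = 1/[A]₀ + k·t = 1/0.377 + (0.864)·(14) = 2.6525 + 12.0960 = 14.7485
[A] = 1/14.7485 = 0.0678 M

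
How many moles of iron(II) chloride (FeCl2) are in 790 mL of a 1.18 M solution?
Moles = Molarity × Volume (L)
Moles = 1.18 M × 0.79 L = 0.9322 mol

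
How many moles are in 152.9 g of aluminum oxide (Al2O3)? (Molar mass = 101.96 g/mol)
Moles = 152.9 g ÷ 101.96 g/mol = 1.5 mol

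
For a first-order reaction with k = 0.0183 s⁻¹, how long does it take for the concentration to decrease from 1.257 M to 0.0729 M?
155.60 s

From ln[A] = ln[A]₀ - k·t: t = ln([A]₀/[A])/k = ln(1.257/0.0729)/0.0183 = ln(17.2428)/0.0183 = 2.8474/0.0183 = 155.60 s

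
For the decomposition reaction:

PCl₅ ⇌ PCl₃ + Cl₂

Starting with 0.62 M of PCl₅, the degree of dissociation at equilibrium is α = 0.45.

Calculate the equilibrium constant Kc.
K_c = 0.2283

x = α·[A]₀ = 0.45 × 0.62 = 0.279 M dissociated.
At eq: [PCl₅] = 0.62 − 0.279 = 0.341 M; [PCl₃] = [Cl₂] = x = 0.279 M.
Kc = [PCl₃][Cl₂]/[PCl₅] = (0.279)²/0.341 = 0.2283.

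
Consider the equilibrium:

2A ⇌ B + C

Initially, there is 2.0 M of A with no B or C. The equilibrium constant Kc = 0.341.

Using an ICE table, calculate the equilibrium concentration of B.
[B] = 0.539 M

ICE: [A] = 2.0 − 2x, [B] = [C] = x.
Kc = x²/(2.0 − 2x)² = 0.341 ⇒ √Kc = x/(2.0 − 2x).
x = √0.341·2.0/(1 + 2√0.341) = 0.58395·2.0/2.1679 = 0.53872.
[B] = x = 0.539 M.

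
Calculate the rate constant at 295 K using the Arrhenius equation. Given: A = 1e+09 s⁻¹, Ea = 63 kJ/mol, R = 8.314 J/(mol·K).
6.99e-03 s⁻¹

k = A·exp(-Ea/(R·T)) = 1e+09·exp(-63000/(8.314·295)) = 1e+09·exp(-25.6867) = 1e+09·6.9888e-12 = 6.99e-03 s⁻¹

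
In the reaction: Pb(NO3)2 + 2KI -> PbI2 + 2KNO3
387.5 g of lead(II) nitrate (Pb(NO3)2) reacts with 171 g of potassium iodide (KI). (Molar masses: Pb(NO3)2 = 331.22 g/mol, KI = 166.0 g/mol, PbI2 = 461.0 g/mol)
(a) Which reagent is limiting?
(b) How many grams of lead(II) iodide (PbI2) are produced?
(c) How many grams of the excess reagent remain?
(a) KI, (b) 237.4 g, (c) 216.9 g

Moles of Pb(NO3)2 = 387.5 g ÷ 331.22 g/mol = 1.16992 mol
Moles of KI = 171 g ÷ 166.0 g/mol = 1.03012 mol
Moles ÷ coefficient: Pb(NO3)2: 1.16992/1 = 1.17, KI: 1.03012/2 = 0.5151
(a) KI has the smaller value, so KI is the limiting reagent.
(b) Moles of PbI2 = 1.03012 mol KI × (1/2) = 0.51506 mol; mass = 0.51506 mol × 461.0 g/mol = 237.4 g
(c) Pb(NO3)2 consumed = 1.03012 × (1/2) = 0.51506 mol; remaining = 1.16992 − 0.51506 = 0.654857 mol; mass = 0.654857 mol × 331.22 g/mol = 216.9 g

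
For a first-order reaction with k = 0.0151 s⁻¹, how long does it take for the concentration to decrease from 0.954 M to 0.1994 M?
103.67 s

From ln[A] = ln[A]₀ - k·t: t = ln([A]₀/[A])/k = ln(0.954/0.1994)/0.0151 = ln(4.7844)/0.0151 = 1.5654/0.0151 = 103.67 s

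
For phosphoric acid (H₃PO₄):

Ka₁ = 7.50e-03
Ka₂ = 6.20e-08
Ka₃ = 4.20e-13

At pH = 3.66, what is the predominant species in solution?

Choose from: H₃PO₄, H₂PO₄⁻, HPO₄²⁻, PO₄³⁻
H₂PO₄⁻

pKa1 = 2.12, pKa2 = 7.21, pKa3 = 12.38. Each pKa is the crossover between adjacent species; pH = 3.66 lies in the region where H₂PO₄⁻ predominates.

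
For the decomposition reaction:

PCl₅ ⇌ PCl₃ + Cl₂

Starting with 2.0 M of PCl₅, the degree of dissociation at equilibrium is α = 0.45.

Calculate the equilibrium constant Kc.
K_c = 0.7364

x = α·[A]₀ = 0.45 × 2.0 = 0.9 M dissociated.
At eq: [PCl₅] = 2.0 − 0.9 = 1.1 M; [PCl₃] = [Cl₂] = x = 0.9 M.
Kc = [PCl₃][Cl₂]/[PCl₅] = (0.9)²/1.1 = 0.7364.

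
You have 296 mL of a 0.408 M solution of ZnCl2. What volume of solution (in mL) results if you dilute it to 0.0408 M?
Using M₁V₁ = M₂V₂:
0.408 × 296 = 0.0408 × V₂
V₂ = (0.408 × 296) / 0.0408 = 2960 mL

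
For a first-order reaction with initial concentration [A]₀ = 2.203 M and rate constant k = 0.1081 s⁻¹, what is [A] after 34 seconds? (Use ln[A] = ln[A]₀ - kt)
0.0558 M

ln[A] = ln[A]₀ - k·t = ln(2.203) - (0.1081)·(34) = 0.7898 - 3.6754 = -2.8856
[A] = e^(-2.8856) = 0.0558 M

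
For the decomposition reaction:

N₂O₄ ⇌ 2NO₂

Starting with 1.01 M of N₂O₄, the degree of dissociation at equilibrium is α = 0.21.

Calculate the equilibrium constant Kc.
K_c = 0.2255

x = α·[A]₀ = 0.21 × 1.01 = 0.2121 M dissociated.
At eq: [N₂O₄] = 1.01 − 0.2121 = 0.7979 M; [NO₂] = 2x = 0.4242 M.
Kc = [NO₂]²/[N₂O₄] = (0.4242)²/0.7979 = 0.2255.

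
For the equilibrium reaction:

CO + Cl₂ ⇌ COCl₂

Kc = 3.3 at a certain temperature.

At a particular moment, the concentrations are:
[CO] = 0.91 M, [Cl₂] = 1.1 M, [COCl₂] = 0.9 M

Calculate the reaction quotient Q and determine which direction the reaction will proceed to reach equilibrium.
Q = 0.899, Q < K, reaction proceeds forward (toward products)

Q = ([COCl₂]) / ([CO] × [Cl₂])
  = ((0.9)) / ((0.91)·(1.1)) = 0.9/1.001 = 0.8991
Since Q = 0.8991 < Kc = 3.3, the reaction proceeds forward (toward products) to reach equilibrium.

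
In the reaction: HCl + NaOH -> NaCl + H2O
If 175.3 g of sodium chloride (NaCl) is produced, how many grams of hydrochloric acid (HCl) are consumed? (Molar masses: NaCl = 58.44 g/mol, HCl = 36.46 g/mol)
Moles of NaCl = 175.3 g ÷ 58.44 g/mol = 2.99966 mol
Mole ratio: 1 mol HCl / 1 mol NaCl
Moles of HCl = 2.99966 × (1/1) = 2.99966 mol
Mass of HCl = 2.99966 mol × 36.46 g/mol = 109.4 g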